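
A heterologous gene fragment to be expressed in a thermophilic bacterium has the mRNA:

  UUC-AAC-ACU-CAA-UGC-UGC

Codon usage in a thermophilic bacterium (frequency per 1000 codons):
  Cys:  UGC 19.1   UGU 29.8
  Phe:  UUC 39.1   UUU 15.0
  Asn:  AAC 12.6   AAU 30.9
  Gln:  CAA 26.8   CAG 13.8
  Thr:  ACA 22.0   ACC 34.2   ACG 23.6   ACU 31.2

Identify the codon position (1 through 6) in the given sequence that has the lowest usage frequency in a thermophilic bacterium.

Codon 1 UUC (Phe): 39.1 per 1000.
Codon 2 AAC (Asn): 12.6 per 1000.
Codon 3 ACU (Thr): 31.2 per 1000.
Codon 4 CAA (Gln): 26.8 per 1000.
Codon 5 UGC (Cys): 19.1 per 1000.
Codon 6 UGC (Cys): 19.1 per 1000.
Lowest frequency is 12.6 at codon 2.

2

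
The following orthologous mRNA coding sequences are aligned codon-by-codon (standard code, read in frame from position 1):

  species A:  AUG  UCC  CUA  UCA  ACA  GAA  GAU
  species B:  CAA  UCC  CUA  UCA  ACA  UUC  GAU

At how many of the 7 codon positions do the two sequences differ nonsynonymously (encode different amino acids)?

2

Codon 1: AUG Met / CAA Gln — nonsynonymous.
Codon 2: UCC Ser / UCC Ser — identical.
Codon 3: CUA Leu / CUA Leu — identical.
Codon 4: UCA Ser / UCA Ser — identical.
Codon 5: ACA Thr / ACA Thr — identical.
Codon 6: GAA Glu / UUC Phe — nonsynonymous.
Codon 7: GAU Asp / GAU Asp — identical.
Nonsynonymous differences: 2.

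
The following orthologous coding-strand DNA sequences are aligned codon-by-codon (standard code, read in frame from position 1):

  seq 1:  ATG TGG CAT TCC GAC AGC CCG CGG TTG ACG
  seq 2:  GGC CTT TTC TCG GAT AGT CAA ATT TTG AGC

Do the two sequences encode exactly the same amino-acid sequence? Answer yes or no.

Codon 1: ATG Met / GGC Gly — nonsynonymous.
Codon 2: TGG Trp / CTT Leu — nonsynonymous.
Codon 3: CAT His / TTC Phe — nonsynonymous.
Codon 4: TCC Ser / TCG Ser — synonymous.
Codon 5: GAC Asp / GAT Asp — synonymous.
Codon 6: AGC Ser / AGT Ser — synonymous.
Codon 7: CCG Pro / CAA Gln — nonsynonymous.
Codon 8: CGG Arg / ATT Ile — nonsynonymous.
Codon 9: TTG Leu / TTG Leu — identical.
Codon 10: ACG Thr / AGC Ser — nonsynonymous.
Nonsynonymous differences: 6 → different protein.

no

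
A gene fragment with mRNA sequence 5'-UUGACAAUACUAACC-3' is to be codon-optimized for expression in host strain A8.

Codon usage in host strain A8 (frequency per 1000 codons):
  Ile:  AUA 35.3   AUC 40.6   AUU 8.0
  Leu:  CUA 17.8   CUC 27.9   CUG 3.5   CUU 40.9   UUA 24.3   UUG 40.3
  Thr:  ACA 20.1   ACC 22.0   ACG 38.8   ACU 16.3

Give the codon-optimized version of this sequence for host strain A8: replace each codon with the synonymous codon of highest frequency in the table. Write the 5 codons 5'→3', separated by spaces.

CUU ACG AUC CUU ACG

Codon 1 (Leu): best is CUU at 40.9.
Codon 2 (Thr): best is ACG at 38.8.
Codon 3 (Ile): best is AUC at 40.6.
Codon 4 (Leu): best is CUU at 40.9.
Codon 5 (Thr): best is ACG at 38.8.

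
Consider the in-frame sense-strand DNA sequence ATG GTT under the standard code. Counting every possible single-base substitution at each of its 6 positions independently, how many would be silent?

Codon 1 (ATG, Met): 0 synonymous substitutions.
Codon 2 (GTT, Val): 3 synonymous substitutions.
Total: 0 + 3 = 3.

3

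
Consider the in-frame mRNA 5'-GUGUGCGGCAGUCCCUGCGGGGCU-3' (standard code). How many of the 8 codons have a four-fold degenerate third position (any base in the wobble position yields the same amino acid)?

Codon 1 GUG (Val): third position 4-fold.
Codon 2 UGC (Cys): third position 2-fold.
Codon 3 GGC (Gly): third position 4-fold.
Codon 4 AGU (Ser): third position 2-fold.
Codon 5 CCC (Pro): third position 4-fold.
Codon 6 UGC (Cys): third position 2-fold.
Codon 7 GGG (Gly): third position 4-fold.
Codon 8 GCU (Ala): third position 4-fold.
Four-fold degenerate third positions: 5.

5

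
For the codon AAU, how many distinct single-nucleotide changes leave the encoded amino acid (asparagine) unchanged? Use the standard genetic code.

1

Position 1: none → 0 synonymous.
Position 2: none → 0 synonymous.
Position 3: AAC → 1 synonymous.
Total: 0 + 0 + 1 = 1.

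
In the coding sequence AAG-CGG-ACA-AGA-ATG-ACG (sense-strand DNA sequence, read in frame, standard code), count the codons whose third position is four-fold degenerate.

Codon 1 AAG (Lys): third position 2-fold.
Codon 2 CGG (Arg): third position 4-fold.
Codon 3 ACA (Thr): third position 4-fold.
Codon 4 AGA (Arg): third position 2-fold.
Codon 5 ATG (Met): third position 1-fold.
Codon 6 ACG (Thr): third position 4-fold.
Four-fold degenerate third positions: 3.

3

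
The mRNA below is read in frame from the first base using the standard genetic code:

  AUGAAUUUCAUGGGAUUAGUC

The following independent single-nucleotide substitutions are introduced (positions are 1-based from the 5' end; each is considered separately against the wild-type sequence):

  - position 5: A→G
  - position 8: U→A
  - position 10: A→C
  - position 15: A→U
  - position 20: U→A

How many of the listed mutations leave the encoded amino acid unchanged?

Codon 2: AAU (Asn) → AGU (Ser) — missense.
Codon 3: UUC (Phe) → UAC (Tyr) — missense.
Codon 4: AUG (Met) → CUG (Leu) — missense.
Codon 5: GGA (Gly) → GGU (Gly) — synonymous.
Codon 7: GUC (Val) → GAC (Asp) — missense.
Synonymous: 1 of 5.

1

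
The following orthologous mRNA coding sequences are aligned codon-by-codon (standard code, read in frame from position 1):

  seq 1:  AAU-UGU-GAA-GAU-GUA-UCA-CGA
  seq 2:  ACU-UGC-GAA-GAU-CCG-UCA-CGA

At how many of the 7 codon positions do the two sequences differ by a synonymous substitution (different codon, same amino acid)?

1

Codon 1: AAU Asn / ACU Thr — nonsynonymous.
Codon 2: UGU Cys / UGC Cys — synonymous.
Codon 3: GAA Glu / GAA Glu — identical.
Codon 4: GAU Asp / GAU Asp — identical.
Codon 5: GUA Val / CCG Pro — nonsynonymous.
Codon 6: UCA Ser / UCA Ser — identical.
Codon 7: CGA Arg / CGA Arg — identical.
Synonymous differences: 1.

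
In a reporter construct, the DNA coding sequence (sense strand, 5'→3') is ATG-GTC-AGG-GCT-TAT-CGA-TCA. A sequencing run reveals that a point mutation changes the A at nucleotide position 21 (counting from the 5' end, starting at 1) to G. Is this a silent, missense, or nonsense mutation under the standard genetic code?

silent

Position 21 falls in codon 7: TCA → Ser.
After the substitution the codon is TCG → Ser.
Both encode Ser, so the change is synonymous.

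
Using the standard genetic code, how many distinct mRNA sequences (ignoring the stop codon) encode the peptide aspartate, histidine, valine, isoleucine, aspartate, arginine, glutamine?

Asp: 2 codons.
His: 2 codons.
Val: 4 codons.
Ile: 3 codons.
Asp: 2 codons.
Arg: 6 codons.
Gln: 2 codons.
2 × 2 × 4 × 3 × 2 × 6 × 2 = 1152.

1152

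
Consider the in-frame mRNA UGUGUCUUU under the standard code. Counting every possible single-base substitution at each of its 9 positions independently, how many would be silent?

5

Codon 1 (UGU, Cys): 1 synonymous substitution.
Codon 2 (GUC, Val): 3 synonymous substitutions.
Codon 3 (UUU, Phe): 1 synonymous substitution.
Total: 1 + 3 + 1 = 5.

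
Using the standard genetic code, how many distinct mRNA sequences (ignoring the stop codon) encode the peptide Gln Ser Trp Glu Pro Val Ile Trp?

1152

Gln: 2 codons.
Ser: 6 codons.
Trp: 1 codon.
Glu: 2 codons.
Pro: 4 codons.
Val: 4 codons.
Ile: 3 codons.
Trp: 1 codon.
2 × 6 × 1 × 2 × 4 × 4 × 3 × 1 = 1152.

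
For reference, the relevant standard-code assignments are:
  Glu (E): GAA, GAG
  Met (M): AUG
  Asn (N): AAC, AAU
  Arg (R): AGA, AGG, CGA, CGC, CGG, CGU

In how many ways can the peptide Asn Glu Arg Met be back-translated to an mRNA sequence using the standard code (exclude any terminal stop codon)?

24

Asn: 2 codons.
Glu: 2 codons.
Arg: 6 codons.
Met: 1 codon.
2 × 2 × 6 × 1 = 24.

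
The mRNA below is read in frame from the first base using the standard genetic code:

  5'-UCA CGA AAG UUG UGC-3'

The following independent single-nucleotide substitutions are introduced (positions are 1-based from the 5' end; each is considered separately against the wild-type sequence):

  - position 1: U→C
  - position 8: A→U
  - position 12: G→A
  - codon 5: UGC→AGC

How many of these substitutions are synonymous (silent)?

Codon 1: UCA (Ser) → CCA (Pro) — missense.
Codon 3: AAG (Lys) → AUG (Met) — missense.
Codon 4: UUG (Leu) → UUA (Leu) — synonymous.
Codon 5: UGC (Cys) → AGC (Ser) — missense.
Synonymous: 1 of 4.

1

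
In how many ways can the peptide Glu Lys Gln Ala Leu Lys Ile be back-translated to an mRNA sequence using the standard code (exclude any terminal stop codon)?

Glu: 2 codons.
Lys: 2 codons.
Gln: 2 codons.
Ala: 4 codons.
Leu: 6 codons.
Lys: 2 codons.
Ile: 3 codons.
2 × 2 × 2 × 4 × 6 × 2 × 3 = 1152.

1152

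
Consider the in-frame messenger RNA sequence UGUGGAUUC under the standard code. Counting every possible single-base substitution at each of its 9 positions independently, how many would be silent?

Codon 1 (UGU, Cys): 1 synonymous substitution.
Codon 2 (GGA, Gly): 3 synonymous substitutions.
Codon 3 (UUC, Phe): 1 synonymous substitution.
Total: 1 + 3 + 1 = 5.

5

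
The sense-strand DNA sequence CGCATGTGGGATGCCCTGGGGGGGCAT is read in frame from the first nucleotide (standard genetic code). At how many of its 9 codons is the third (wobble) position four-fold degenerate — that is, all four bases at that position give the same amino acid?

Codon 1 CGC (Arg): third position 4-fold.
Codon 2 ATG (Met): third position 1-fold.
Codon 3 TGG (Trp): third position 1-fold.
Codon 4 GAT (Asp): third position 2-fold.
Codon 5 GCC (Ala): third position 4-fold.
Codon 6 CTG (Leu): third position 4-fold.
Codon 7 GGG (Gly): third position 4-fold.
Codon 8 GGG (Gly): third position 4-fold.
Codon 9 CAT (His): third position 2-fold.
Four-fold degenerate third positions: 5.

5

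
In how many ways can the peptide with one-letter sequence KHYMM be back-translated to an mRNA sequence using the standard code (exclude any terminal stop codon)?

Lys: 2 codons.
His: 2 codons.
Tyr: 2 codons.
Met: 1 codon.
Met: 1 codon.
2 × 2 × 2 × 1 × 1 = 8.

8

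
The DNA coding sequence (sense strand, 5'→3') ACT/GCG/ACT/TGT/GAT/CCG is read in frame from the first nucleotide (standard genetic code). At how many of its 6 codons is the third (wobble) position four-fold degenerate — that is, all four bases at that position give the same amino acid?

4

Codon 1 ACT (Thr): third position 4-fold.
Codon 2 GCG (Ala): third position 4-fold.
Codon 3 ACT (Thr): third position 4-fold.
Codon 4 TGT (Cys): third position 2-fold.
Codon 5 GAT (Asp): third position 2-fold.
Codon 6 CCG (Pro): third position 4-fold.
Four-fold degenerate third positions: 4.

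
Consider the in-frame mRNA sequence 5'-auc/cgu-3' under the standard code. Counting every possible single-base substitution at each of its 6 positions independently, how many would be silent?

5

Codon 1 (AUC, Ile): 2 synonymous substitutions.
Codon 2 (CGU, Arg): 3 synonymous substitutions.
Total: 2 + 3 = 5.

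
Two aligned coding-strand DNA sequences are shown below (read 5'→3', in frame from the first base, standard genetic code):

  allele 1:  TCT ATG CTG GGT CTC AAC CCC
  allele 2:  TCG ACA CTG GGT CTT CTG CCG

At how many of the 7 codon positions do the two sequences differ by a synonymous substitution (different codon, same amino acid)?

3

Codon 1: TCT Ser / TCG Ser — synonymous.
Codon 2: ATG Met / ACA Thr — nonsynonymous.
Codon 3: CTG Leu / CTG Leu — identical.
Codon 4: GGT Gly / GGT Gly — identical.
Codon 5: CTC Leu / CTT Leu — synonymous.
Codon 6: AAC Asn / CTG Leu — nonsynonymous.
Codon 7: CCC Pro / CCG Pro — synonymous.
Synonymous differences: 3.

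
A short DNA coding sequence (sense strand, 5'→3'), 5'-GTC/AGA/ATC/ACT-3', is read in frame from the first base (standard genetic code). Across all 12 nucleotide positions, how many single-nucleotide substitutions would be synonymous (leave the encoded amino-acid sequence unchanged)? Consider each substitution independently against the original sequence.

Codon 1 (GTC, Val): 3 synonymous substitutions.
Codon 2 (AGA, Arg): 2 synonymous substitutions.
Codon 3 (ATC, Ile): 2 synonymous substitutions.
Codon 4 (ACT, Thr): 3 synonymous substitutions.
Total: 3 + 2 + 2 + 3 = 10.

10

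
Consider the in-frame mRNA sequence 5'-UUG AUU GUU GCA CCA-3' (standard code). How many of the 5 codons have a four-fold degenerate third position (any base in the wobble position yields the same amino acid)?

3

Codon 1 UUG (Leu): third position 2-fold.
Codon 2 AUU (Ile): third position 3-fold.
Codon 3 GUU (Val): third position 4-fold.
Codon 4 GCA (Ala): third position 4-fold.
Codon 5 CCA (Pro): third position 4-fold.
Four-fold degenerate third positions: 3.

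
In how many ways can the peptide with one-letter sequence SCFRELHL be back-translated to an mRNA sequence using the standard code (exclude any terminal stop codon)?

Ser: 6 codons.
Cys: 2 codons.
Phe: 2 codons.
Arg: 6 codons.
Glu: 2 codons.
Leu: 6 codons.
His: 2 codons.
Leu: 6 codons.
6 × 2 × 2 × 6 × 2 × 6 × 2 × 6 = 20736.

20736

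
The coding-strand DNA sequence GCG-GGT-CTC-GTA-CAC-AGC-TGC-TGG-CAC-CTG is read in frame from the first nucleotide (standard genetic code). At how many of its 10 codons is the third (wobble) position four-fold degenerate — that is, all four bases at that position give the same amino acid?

Codon 1 GCG (Ala): third position 4-fold.
Codon 2 GGT (Gly): third position 4-fold.
Codon 3 CTC (Leu): third position 4-fold.
Codon 4 GTA (Val): third position 4-fold.
Codon 5 CAC (His): third position 2-fold.
Codon 6 AGC (Ser): third position 2-fold.
Codon 7 TGC (Cys): third position 2-fold.
Codon 8 TGG (Trp): third position 1-fold.
Codon 9 CAC (His): third position 2-fold.
Codon 10 CTG (Leu): third position 4-fold.
Four-fold degenerate third positions: 5.

5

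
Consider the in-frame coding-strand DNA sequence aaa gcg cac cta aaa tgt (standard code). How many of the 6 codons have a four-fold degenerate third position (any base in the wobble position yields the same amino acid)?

Codon 1 AAA (Lys): third position 2-fold.
Codon 2 GCG (Ala): third position 4-fold.
Codon 3 CAC (His): third position 2-fold.
Codon 4 CTA (Leu): third position 4-fold.
Codon 5 AAA (Lys): third position 2-fold.
Codon 6 TGT (Cys): third position 2-fold.
Four-fold degenerate third positions: 2.

2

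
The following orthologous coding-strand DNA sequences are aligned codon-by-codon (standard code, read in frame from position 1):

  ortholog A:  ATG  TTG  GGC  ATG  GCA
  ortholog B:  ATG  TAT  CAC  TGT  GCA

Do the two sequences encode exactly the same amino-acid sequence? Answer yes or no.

no

Codon 1: ATG Met / ATG Met — identical.
Codon 2: TTG Leu / TAT Tyr — nonsynonymous.
Codon 3: GGC Gly / CAC His — nonsynonymous.
Codon 4: ATG Met / TGT Cys — nonsynonymous.
Codon 5: GCA Ala / GCA Ala — identical.
Nonsynonymous differences: 3 → different protein.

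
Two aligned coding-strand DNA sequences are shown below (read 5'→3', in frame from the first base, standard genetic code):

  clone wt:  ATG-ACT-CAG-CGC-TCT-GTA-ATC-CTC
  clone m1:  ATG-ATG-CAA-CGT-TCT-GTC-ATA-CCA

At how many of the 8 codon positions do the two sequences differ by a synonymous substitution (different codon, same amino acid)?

4

Codon 1: ATG Met / ATG Met — identical.
Codon 2: ACT Thr / ATG Met — nonsynonymous.
Codon 3: CAG Gln / CAA Gln — synonymous.
Codon 4: CGC Arg / CGT Arg — synonymous.
Codon 5: TCT Ser / TCT Ser — identical.
Codon 6: GTA Val / GTC Val — synonymous.
Codon 7: ATC Ile / ATA Ile — synonymous.
Codon 8: CTC Leu / CCA Pro — nonsynonymous.
Synonymous differences: 4.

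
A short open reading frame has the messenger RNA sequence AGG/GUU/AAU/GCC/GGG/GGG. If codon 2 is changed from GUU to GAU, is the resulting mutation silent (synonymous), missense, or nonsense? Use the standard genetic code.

Position 5 falls in codon 2: GUU → Val.
After the substitution the codon is GAU → Asp.
Val ≠ Asp, so this is a missense mutation.

missense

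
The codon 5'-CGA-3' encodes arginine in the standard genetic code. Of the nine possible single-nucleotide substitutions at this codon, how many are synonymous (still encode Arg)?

Position 1: AGA → 1 synonymous.
Position 2: none → 0 synonymous.
Position 3: CGT, CGC, CGG → 3 synonymous.
Total: 1 + 0 + 3 = 4.

4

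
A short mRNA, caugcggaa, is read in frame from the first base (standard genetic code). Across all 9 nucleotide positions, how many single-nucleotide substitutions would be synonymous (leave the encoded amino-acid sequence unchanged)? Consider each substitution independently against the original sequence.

5

Codon 1 (CAU, His): 1 synonymous substitution.
Codon 2 (GCG, Ala): 3 synonymous substitutions.
Codon 3 (GAA, Glu): 1 synonymous substitution.
Total: 1 + 3 + 1 = 5.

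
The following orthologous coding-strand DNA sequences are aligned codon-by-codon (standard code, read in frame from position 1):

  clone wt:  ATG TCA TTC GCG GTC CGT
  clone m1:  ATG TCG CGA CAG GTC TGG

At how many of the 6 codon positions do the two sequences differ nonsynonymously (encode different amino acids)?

3

Codon 1: ATG Met / ATG Met — identical.
Codon 2: TCA Ser / TCG Ser — synonymous.
Codon 3: TTC Phe / CGA Arg — nonsynonymous.
Codon 4: GCG Ala / CAG Gln — nonsynonymous.
Codon 5: GTC Val / GTC Val — identical.
Codon 6: CGT Arg / TGG Trp — nonsynonymous.
Nonsynonymous differences: 3.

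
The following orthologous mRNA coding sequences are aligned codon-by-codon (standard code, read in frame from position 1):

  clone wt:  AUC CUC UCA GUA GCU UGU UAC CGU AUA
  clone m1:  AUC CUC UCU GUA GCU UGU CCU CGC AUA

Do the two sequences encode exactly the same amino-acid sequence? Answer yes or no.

no

Codon 1: AUC Ile / AUC Ile — identical.
Codon 2: CUC Leu / CUC Leu — identical.
Codon 3: UCA Ser / UCU Ser — synonymous.
Codon 4: GUA Val / GUA Val — identical.
Codon 5: GCU Ala / GCU Ala — identical.
Codon 6: UGU Cys / UGU Cys — identical.
Codon 7: UAC Tyr / CCU Pro — nonsynonymous.
Codon 8: CGU Arg / CGC Arg — synonymous.
Codon 9: AUA Ile / AUA Ile — identical.
Nonsynonymous differences: 1 → different protein.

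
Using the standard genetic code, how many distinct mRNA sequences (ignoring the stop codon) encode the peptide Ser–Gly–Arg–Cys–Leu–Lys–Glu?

Ser: 6 codons.
Gly: 4 codons.
Arg: 6 codons.
Cys: 2 codons.
Leu: 6 codons.
Lys: 2 codons.
Glu: 2 codons.
6 × 4 × 6 × 2 × 6 × 2 × 2 = 6912.

6912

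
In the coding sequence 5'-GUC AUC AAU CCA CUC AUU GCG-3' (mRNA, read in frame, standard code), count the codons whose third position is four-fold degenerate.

Codon 1 GUC (Val): third position 4-fold.
Codon 2 AUC (Ile): third position 3-fold.
Codon 3 AAU (Asn): third position 2-fold.
Codon 4 CCA (Pro): third position 4-fold.
Codon 5 CUC (Leu): third position 4-fold.
Codon 6 AUU (Ile): third position 3-fold.
Codon 7 GCG (Ala): third position 4-fold.
Four-fold degenerate third positions: 4.

4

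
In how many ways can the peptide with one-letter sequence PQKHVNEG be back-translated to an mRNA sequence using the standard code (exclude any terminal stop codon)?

Pro: 4 codons.
Gln: 2 codons.
Lys: 2 codons.
His: 2 codons.
Val: 4 codons.
Asn: 2 codons.
Glu: 2 codons.
Gly: 4 codons.
4 × 2 × 2 × 2 × 4 × 2 × 2 × 4 = 2048.

2048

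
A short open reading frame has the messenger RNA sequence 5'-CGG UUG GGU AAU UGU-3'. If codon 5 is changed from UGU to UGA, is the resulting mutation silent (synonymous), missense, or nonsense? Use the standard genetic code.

nonsense

Position 15 falls in codon 5: UGU → Cys.
After the substitution the codon is UGA → Stop.
The new codon is a stop codon, so this is a nonsense mutation.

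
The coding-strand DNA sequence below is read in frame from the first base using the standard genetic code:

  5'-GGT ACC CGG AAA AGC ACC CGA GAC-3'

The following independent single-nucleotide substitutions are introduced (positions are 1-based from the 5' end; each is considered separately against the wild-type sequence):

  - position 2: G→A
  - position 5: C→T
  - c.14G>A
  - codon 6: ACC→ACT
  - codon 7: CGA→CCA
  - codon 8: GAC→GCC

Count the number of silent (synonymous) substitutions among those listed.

Codon 1: GGT (Gly) → GAT (Asp) — missense.
Codon 2: ACC (Thr) → ATC (Ile) — missense.
Codon 5: AGC (Ser) → AAC (Asn) — missense.
Codon 6: ACC (Thr) → ACT (Thr) — synonymous.
Codon 7: CGA (Arg) → CCA (Pro) — missense.
Codon 8: GAC (Asp) → GCC (Ala) — missense.
Synonymous: 1 of 6.

1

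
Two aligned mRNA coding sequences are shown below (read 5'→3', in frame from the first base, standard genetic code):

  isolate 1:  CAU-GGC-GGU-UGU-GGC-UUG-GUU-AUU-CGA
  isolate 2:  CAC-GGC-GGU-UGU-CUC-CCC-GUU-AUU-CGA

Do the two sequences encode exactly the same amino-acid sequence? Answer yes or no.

Codon 1: CAU His / CAC His — synonymous.
Codon 2: GGC Gly / GGC Gly — identical.
Codon 3: GGU Gly / GGU Gly — identical.
Codon 4: UGU Cys / UGU Cys — identical.
Codon 5: GGC Gly / CUC Leu — nonsynonymous.
Codon 6: UUG Leu / CCC Pro — nonsynonymous.
Codon 7: GUU Val / GUU Val — identical.
Codon 8: AUU Ile / AUU Ile — identical.
Codon 9: CGA Arg / CGA Arg — identical.
Nonsynonymous differences: 2 → different protein.

no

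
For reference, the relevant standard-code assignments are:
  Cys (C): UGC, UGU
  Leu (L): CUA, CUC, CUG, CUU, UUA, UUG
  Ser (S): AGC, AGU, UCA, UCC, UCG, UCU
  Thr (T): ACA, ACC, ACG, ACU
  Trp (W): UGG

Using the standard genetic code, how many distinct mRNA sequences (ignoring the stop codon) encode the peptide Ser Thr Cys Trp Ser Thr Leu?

6912

Ser: 6 codons.
Thr: 4 codons.
Cys: 2 codons.
Trp: 1 codon.
Ser: 6 codons.
Thr: 4 codons.
Leu: 6 codons.
6 × 4 × 2 × 1 × 6 × 4 × 6 = 6912.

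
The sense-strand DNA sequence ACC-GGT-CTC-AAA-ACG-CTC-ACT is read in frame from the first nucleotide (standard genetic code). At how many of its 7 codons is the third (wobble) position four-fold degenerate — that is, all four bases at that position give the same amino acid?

6

Codon 1 ACC (Thr): third position 4-fold.
Codon 2 GGT (Gly): third position 4-fold.
Codon 3 CTC (Leu): third position 4-fold.
Codon 4 AAA (Lys): third position 2-fold.
Codon 5 ACG (Thr): third position 4-fold.
Codon 6 CTC (Leu): third position 4-fold.
Codon 7 ACT (Thr): third position 4-fold.
Four-fold degenerate third positions: 6.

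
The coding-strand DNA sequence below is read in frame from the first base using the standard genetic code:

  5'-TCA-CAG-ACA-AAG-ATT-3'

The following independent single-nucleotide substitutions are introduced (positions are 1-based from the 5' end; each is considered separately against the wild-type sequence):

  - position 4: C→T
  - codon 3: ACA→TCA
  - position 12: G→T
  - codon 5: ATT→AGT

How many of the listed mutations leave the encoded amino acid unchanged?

Codon 2: CAG (Gln) → TAG (Stop) — nonsense.
Codon 3: ACA (Thr) → TCA (Ser) — missense.
Codon 4: AAG (Lys) → AAT (Asn) — missense.
Codon 5: ATT (Ile) → AGT (Ser) — missense.
Synonymous: 0 of 4.

0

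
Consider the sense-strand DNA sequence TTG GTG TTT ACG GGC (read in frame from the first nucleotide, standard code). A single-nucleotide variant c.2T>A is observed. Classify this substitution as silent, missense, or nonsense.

nonsense

Position 2 falls in codon 1: TTG → Leu.
After the substitution the codon is TAG → Stop.
The new codon is a stop codon, so this is a nonsense mutation.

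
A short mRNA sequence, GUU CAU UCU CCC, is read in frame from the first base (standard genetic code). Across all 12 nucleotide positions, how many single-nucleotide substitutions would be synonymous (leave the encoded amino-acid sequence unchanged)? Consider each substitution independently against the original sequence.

Codon 1 (GUU, Val): 3 synonymous substitutions.
Codon 2 (CAU, His): 1 synonymous substitution.
Codon 3 (UCU, Ser): 3 synonymous substitutions.
Codon 4 (CCC, Pro): 3 synonymous substitutions.
Total: 3 + 1 + 3 + 3 = 10.

10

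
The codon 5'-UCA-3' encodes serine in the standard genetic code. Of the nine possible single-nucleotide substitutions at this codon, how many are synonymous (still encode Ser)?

Position 1: none → 0 synonymous.
Position 2: none → 0 synonymous.
Position 3: UCU, UCC, UCG → 3 synonymous.
Total: 0 + 0 + 3 = 3.

3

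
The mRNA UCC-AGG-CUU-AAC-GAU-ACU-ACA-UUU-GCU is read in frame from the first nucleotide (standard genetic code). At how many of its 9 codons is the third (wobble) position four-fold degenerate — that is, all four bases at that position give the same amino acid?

5

Codon 1 UCC (Ser): third position 4-fold.
Codon 2 AGG (Arg): third position 2-fold.
Codon 3 CUU (Leu): third position 4-fold.
Codon 4 AAC (Asn): third position 2-fold.
Codon 5 GAU (Asp): third position 2-fold.
Codon 6 ACU (Thr): third position 4-fold.
Codon 7 ACA (Thr): third position 4-fold.
Codon 8 UUU (Phe): third position 2-fold.
Codon 9 GCU (Ala): third position 4-fold.
Four-fold degenerate third positions: 5.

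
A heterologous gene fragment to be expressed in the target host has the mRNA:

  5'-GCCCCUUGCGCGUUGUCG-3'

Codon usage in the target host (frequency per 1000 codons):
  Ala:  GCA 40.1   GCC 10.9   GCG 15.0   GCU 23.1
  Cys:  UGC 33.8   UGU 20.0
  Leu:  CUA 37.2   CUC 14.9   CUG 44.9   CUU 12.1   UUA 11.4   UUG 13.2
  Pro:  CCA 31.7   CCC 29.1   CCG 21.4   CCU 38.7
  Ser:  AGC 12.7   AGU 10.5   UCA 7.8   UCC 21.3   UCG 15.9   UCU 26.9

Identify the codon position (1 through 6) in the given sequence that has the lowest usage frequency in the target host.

1

Codon 1 GCC (Ala): 10.9 per 1000.
Codon 2 CCU (Pro): 38.7 per 1000.
Codon 3 UGC (Cys): 33.8 per 1000.
Codon 4 GCG (Ala): 15.0 per 1000.
Codon 5 UUG (Leu): 13.2 per 1000.
Codon 6 UCG (Ser): 15.9 per 1000.
Lowest frequency is 10.9 at codon 1.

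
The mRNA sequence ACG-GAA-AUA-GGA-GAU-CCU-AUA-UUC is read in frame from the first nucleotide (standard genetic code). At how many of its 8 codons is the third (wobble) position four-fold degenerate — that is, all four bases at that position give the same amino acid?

3

Codon 1 ACG (Thr): third position 4-fold.
Codon 2 GAA (Glu): third position 2-fold.
Codon 3 AUA (Ile): third position 3-fold.
Codon 4 GGA (Gly): third position 4-fold.
Codon 5 GAU (Asp): third position 2-fold.
Codon 6 CCU (Pro): third position 4-fold.
Codon 7 AUA (Ile): third position 3-fold.
Codon 8 UUC (Phe): third position 2-fold.
Four-fold degenerate third positions: 3.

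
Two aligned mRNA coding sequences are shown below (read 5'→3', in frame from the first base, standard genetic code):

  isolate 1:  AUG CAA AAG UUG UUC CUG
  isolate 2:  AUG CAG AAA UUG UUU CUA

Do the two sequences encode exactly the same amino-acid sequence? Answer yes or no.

Codon 1: AUG Met / AUG Met — identical.
Codon 2: CAA Gln / CAG Gln — synonymous.
Codon 3: AAG Lys / AAA Lys — synonymous.
Codon 4: UUG Leu / UUG Leu — identical.
Codon 5: UUC Phe / UUU Phe — synonymous.
Codon 6: CUG Leu / CUA Leu — synonymous.
Nonsynonymous differences: 0 → same protein.

yes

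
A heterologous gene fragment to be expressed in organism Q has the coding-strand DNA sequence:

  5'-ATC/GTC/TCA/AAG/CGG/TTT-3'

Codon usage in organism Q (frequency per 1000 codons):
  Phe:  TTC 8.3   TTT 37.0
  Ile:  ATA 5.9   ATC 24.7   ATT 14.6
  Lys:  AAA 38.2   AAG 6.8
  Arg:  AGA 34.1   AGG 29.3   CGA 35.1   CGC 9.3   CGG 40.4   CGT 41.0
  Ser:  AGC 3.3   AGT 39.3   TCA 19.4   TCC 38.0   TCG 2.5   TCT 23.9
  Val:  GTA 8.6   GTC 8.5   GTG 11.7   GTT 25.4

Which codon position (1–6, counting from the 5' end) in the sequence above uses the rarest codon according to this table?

4

Codon 1 ATC (Ile): 24.7 per 1000.
Codon 2 GTC (Val): 8.5 per 1000.
Codon 3 TCA (Ser): 19.4 per 1000.
Codon 4 AAG (Lys): 6.8 per 1000.
Codon 5 CGG (Arg): 40.4 per 1000.
Codon 6 TTT (Phe): 37.0 per 1000.
Lowest frequency is 6.8 at codon 4.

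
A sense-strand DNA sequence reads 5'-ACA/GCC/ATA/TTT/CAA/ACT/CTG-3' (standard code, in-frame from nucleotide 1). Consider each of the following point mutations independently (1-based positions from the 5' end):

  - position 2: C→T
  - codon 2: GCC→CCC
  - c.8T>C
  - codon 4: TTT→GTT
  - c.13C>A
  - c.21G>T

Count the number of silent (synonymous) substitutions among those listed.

Codon 1: ACA (Thr) → ATA (Ile) — missense.
Codon 2: GCC (Ala) → CCC (Pro) — missense.
Codon 3: ATA (Ile) → ACA (Thr) — missense.
Codon 4: TTT (Phe) → GTT (Val) — missense.
Codon 5: CAA (Gln) → AAA (Lys) — missense.
Codon 7: CTG (Leu) → CTT (Leu) — synonymous.
Synonymous: 1 of 6.

1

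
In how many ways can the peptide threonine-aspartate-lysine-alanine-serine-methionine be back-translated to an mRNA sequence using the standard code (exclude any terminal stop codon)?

Thr: 4 codons.
Asp: 2 codons.
Lys: 2 codons.
Ala: 4 codons.
Ser: 6 codons.
Met: 1 codon.
4 × 2 × 2 × 4 × 6 × 1 = 384.

384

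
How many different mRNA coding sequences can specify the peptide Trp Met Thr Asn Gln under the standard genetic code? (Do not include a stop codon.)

Trp: 1 codon.
Met: 1 codon.
Thr: 4 codons.
Asn: 2 codons.
Gln: 2 codons.
1 × 1 × 4 × 2 × 2 = 16.

16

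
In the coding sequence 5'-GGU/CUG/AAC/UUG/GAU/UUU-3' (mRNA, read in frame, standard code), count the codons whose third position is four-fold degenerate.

Codon 1 GGU (Gly): third position 4-fold.
Codon 2 CUG (Leu): third position 4-fold.
Codon 3 AAC (Asn): third position 2-fold.
Codon 4 UUG (Leu): third position 2-fold.
Codon 5 GAU (Asp): third position 2-fold.
Codon 6 UUU (Phe): third position 2-fold.
Four-fold degenerate third positions: 2.

2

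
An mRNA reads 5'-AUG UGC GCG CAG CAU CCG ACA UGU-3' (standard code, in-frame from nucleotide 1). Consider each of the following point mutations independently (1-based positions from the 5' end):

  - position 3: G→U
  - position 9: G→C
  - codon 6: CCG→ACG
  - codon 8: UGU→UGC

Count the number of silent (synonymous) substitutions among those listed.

Codon 1: AUG (Met) → AUU (Ile) — missense.
Codon 3: GCG (Ala) → GCC (Ala) — synonymous.
Codon 6: CCG (Pro) → ACG (Thr) — missense.
Codon 8: UGU (Cys) → UGC (Cys) — synonymous.
Synonymous: 2 of 4.

2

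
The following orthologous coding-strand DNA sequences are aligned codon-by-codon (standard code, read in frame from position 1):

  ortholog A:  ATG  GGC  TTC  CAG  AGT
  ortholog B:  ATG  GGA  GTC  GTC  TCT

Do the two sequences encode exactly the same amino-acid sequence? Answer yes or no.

no

Codon 1: ATG Met / ATG Met — identical.
Codon 2: GGC Gly / GGA Gly — synonymous.
Codon 3: TTC Phe / GTC Val — nonsynonymous.
Codon 4: CAG Gln / GTC Val — nonsynonymous.
Codon 5: AGT Ser / TCT Ser — synonymous.
Nonsynonymous differences: 2 → different protein.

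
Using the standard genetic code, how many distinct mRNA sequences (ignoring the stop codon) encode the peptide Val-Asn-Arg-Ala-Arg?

1152

Val: 4 codons.
Asn: 2 codons.
Arg: 6 codons.
Ala: 4 codons.
Arg: 6 codons.
4 × 2 × 6 × 4 × 6 = 1152.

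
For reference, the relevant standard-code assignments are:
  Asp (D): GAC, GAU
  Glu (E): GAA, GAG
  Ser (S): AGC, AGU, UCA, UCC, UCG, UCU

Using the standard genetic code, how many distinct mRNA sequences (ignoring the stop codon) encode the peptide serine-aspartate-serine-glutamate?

144

Ser: 6 codons.
Asp: 2 codons.
Ser: 6 codons.
Glu: 2 codons.
6 × 2 × 6 × 2 = 144.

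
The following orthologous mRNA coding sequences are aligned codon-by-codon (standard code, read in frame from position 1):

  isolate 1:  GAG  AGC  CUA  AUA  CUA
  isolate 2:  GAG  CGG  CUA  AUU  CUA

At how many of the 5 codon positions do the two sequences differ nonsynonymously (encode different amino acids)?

1

Codon 1: GAG Glu / GAG Glu — identical.
Codon 2: AGC Ser / CGG Arg — nonsynonymous.
Codon 3: CUA Leu / CUA Leu — identical.
Codon 4: AUA Ile / AUU Ile — synonymous.
Codon 5: CUA Leu / CUA Leu — identical.
Nonsynonymous differences: 1.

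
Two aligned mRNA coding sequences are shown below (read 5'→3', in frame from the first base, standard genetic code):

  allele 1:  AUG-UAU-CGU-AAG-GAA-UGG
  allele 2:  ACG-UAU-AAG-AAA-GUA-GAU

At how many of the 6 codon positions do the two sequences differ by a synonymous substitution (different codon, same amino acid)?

Codon 1: AUG Met / ACG Thr — nonsynonymous.
Codon 2: UAU Tyr / UAU Tyr — identical.
Codon 3: CGU Arg / AAG Lys — nonsynonymous.
Codon 4: AAG Lys / AAA Lys — synonymous.
Codon 5: GAA Glu / GUA Val — nonsynonymous.
Codon 6: UGG Trp / GAU Asp — nonsynonymous.
Synonymous differences: 1.

1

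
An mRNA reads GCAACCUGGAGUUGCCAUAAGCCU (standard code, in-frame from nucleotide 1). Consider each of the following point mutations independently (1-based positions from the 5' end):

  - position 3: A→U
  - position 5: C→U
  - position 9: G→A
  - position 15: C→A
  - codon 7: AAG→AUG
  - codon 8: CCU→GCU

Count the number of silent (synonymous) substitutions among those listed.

1

Codon 1: GCA (Ala) → GCU (Ala) — synonymous.
Codon 2: ACC (Thr) → AUC (Ile) — missense.
Codon 3: UGG (Trp) → UGA (Stop) — nonsense.
Codon 5: UGC (Cys) → UGA (Stop) — nonsense.
Codon 7: AAG (Lys) → AUG (Met) — missense.
Codon 8: CCU (Pro) → GCU (Ala) — missense.
Synonymous: 1 of 6.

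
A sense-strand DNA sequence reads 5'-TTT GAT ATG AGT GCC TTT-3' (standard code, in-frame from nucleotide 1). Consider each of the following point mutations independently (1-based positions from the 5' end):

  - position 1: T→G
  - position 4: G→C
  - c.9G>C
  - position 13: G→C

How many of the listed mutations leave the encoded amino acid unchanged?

Codon 1: TTT (Phe) → GTT (Val) — missense.
Codon 2: GAT (Asp) → CAT (His) — missense.
Codon 3: ATG (Met) → ATC (Ile) — missense.
Codon 5: GCC (Ala) → CCC (Pro) — missense.
Synonymous: 0 of 4.

0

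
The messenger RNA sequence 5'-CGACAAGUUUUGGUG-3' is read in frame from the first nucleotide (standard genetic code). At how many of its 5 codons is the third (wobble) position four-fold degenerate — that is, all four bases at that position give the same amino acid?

Codon 1 CGA (Arg): third position 4-fold.
Codon 2 CAA (Gln): third position 2-fold.
Codon 3 GUU (Val): third position 4-fold.
Codon 4 UUG (Leu): third position 2-fold.
Codon 5 GUG (Val): third position 4-fold.
Four-fold degenerate third positions: 3.

3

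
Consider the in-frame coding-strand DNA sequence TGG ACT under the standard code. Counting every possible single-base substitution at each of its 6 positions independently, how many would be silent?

Codon 1 (TGG, Trp): 0 synonymous substitutions.
Codon 2 (ACT, Thr): 3 synonymous substitutions.
Total: 0 + 3 = 3.

3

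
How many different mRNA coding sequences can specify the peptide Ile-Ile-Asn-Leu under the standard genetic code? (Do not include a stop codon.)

108

Ile: 3 codons.
Ile: 3 codons.
Asn: 2 codons.
Leu: 6 codons.
3 × 3 × 2 × 6 = 108.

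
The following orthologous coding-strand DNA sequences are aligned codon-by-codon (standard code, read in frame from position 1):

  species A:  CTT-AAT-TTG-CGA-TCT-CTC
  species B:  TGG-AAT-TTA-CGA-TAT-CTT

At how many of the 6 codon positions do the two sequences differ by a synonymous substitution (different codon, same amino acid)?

Codon 1: CTT Leu / TGG Trp — nonsynonymous.
Codon 2: AAT Asn / AAT Asn — identical.
Codon 3: TTG Leu / TTA Leu — synonymous.
Codon 4: CGA Arg / CGA Arg — identical.
Codon 5: TCT Ser / TAT Tyr — nonsynonymous.
Codon 6: CTC Leu / CTT Leu — synonymous.
Synonymous differences: 2.

2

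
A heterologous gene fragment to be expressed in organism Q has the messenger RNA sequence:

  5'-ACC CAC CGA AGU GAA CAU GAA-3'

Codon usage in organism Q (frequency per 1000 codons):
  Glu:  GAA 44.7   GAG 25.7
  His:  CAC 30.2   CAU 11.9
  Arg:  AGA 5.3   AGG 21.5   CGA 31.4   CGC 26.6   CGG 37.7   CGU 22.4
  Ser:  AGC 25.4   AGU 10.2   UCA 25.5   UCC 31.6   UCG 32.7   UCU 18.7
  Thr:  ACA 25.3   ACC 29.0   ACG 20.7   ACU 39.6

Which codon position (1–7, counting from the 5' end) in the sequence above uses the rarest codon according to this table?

Codon 1 ACC (Thr): 29.0 per 1000.
Codon 2 CAC (His): 30.2 per 1000.
Codon 3 CGA (Arg): 31.4 per 1000.
Codon 4 AGU (Ser): 10.2 per 1000.
Codon 5 GAA (Glu): 44.7 per 1000.
Codon 6 CAU (His): 11.9 per 1000.
Codon 7 GAA (Glu): 44.7 per 1000.
Lowest frequency is 10.2 at codon 4.

4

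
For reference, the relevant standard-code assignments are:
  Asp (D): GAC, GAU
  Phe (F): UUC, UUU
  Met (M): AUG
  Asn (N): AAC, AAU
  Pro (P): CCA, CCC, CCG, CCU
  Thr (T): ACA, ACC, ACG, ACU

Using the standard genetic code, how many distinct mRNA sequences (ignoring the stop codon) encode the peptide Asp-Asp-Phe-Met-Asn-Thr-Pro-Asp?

Asp: 2 codons.
Asp: 2 codons.
Phe: 2 codons.
Met: 1 codon.
Asn: 2 codons.
Thr: 4 codons.
Pro: 4 codons.
Asp: 2 codons.
2 × 2 × 2 × 1 × 2 × 4 × 4 × 2 = 512.

512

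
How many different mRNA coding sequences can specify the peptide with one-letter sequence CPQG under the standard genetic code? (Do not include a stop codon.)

64

Cys: 2 codons.
Pro: 4 codons.
Gln: 2 codons.
Gly: 4 codons.
2 × 4 × 2 × 4 = 64.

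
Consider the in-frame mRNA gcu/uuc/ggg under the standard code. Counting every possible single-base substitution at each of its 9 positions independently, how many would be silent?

7

Codon 1 (GCU, Ala): 3 synonymous substitutions.
Codon 2 (UUC, Phe): 1 synonymous substitution.
Codon 3 (GGG, Gly): 3 synonymous substitutions.
Total: 3 + 1 + 3 = 7.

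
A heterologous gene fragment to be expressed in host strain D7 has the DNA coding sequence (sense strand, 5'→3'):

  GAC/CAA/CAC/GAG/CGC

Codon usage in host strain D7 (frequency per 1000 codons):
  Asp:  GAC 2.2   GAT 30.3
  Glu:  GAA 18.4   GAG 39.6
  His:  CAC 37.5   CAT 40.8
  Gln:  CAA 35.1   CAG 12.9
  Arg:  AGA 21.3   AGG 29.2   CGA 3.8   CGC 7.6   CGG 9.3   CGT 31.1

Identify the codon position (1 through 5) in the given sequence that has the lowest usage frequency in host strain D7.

1

Codon 1 GAC (Asp): 2.2 per 1000.
Codon 2 CAA (Gln): 35.1 per 1000.
Codon 3 CAC (His): 37.5 per 1000.
Codon 4 GAG (Glu): 39.6 per 1000.
Codon 5 CGC (Arg): 7.6 per 1000.
Lowest frequency is 2.2 at codon 1.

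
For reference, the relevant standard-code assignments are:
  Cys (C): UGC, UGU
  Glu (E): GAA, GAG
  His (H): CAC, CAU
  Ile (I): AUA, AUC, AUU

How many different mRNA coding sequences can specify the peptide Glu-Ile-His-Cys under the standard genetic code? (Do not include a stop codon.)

Glu: 2 codons.
Ile: 3 codons.
His: 2 codons.
Cys: 2 codons.
2 × 3 × 2 × 2 = 24.

24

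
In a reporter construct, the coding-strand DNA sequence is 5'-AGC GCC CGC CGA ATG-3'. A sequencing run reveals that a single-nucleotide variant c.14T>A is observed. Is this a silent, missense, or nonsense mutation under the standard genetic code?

Position 14 falls in codon 5: ATG → Met.
After the substitution the codon is AAG → Lys.
Met ≠ Lys, so this is a missense mutation.

missense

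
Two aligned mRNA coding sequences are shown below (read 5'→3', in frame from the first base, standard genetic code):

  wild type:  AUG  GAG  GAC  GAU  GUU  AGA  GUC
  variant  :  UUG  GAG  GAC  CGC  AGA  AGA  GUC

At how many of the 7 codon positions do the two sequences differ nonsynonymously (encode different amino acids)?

Codon 1: AUG Met / UUG Leu — nonsynonymous.
Codon 2: GAG Glu / GAG Glu — identical.
Codon 3: GAC Asp / GAC Asp — identical.
Codon 4: GAU Asp / CGC Arg — nonsynonymous.
Codon 5: GUU Val / AGA Arg — nonsynonymous.
Codon 6: AGA Arg / AGA Arg — identical.
Codon 7: GUC Val / GUC Val — identical.
Nonsynonymous differences: 3.

3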